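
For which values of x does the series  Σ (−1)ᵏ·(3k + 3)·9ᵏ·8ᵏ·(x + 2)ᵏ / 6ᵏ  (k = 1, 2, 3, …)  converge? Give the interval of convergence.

(-25/12, -23/12)

By the ratio test, |a_{k+1}/a_k| = [(3(k+1) + 3)/(3k + 3)] · 9·8/6 → 12.
The series converges when 12 · |x + 2| < 1, giving R = 1/12.
Check x = -23/12: the terms have absolute value of order k, which does not tend to 0, so the series diverges by the divergence test.
At x = -25/12: the terms have absolute value of order k, which does not tend to 0, so the series diverges by the divergence test.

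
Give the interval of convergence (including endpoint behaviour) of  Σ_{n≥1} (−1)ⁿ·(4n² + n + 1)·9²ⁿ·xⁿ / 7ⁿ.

(-7/81, 7/81)

Ratio test: |a_{n+1}/a_n| = [(4(n+1)² + (n+1) + 1)/(4n² + n + 1)] · 81/7 → 81/7 as n → ∞.
Convergence for |x| · 81/7 < 1, i.e. |x| < 7/81. So R = 7/81.
Endpoint x = 7/81: the terms have absolute value of order n², which does not tend to 0, so the series diverges by the divergence test.
At x = -7/81: the terms have absolute value of order n², which does not tend to 0, so the series diverges by the divergence test.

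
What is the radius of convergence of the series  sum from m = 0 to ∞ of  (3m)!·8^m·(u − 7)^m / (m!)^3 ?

R = 1/216

Apply the ratio test: |a_{m+1}| / |a_m| = (3m+1)·(3m+2)·(3m+3)/(m+1)³ · 8, which tends to 216 as m → ∞.
The series converges when 216 · |u − 7| < 1, giving R = 1/216.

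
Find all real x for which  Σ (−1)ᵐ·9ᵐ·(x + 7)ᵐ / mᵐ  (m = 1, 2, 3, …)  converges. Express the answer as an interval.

Applying the root test, |a_m|^(1/m) = 9/m → 0.
The limit is 0 for every x, so R = ∞.

(−∞, ∞)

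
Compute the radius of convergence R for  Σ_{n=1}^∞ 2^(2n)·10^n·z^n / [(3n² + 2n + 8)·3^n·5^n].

By the ratio test, |a_{n+1}/a_n| = [(3n² + 2n + 8)/(3(n+1)² + 2(n+1) + 8)] · 4·10/(3·5) → 8/3.
Hence the series converges for |z| < 1/(8/3) = 3/8, so the radius of convergence is 3/8.

R = 3/8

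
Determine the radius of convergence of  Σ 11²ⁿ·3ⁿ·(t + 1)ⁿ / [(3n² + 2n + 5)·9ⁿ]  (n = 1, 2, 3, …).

R = 3/121

Ratio test: |a_{n+1}/a_n| = [(3n² + 2n + 5)/(3(n+1)² + 2(n+1) + 5)] · 121·3/9 → 121/3 as n → ∞.
Hence the series converges for |t + 1| < 1/(121/3) = 3/121, so the radius of convergence is 3/121.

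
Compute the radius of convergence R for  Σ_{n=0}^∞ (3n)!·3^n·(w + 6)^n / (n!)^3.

Ratio test: |a_{n+1}/a_n| = (3n+1)·(3n+2)·(3n+3)/(n+1)³ · 3 → 81 as n → ∞.
Thus R = 1/(81) = 1/81.

R = 1/81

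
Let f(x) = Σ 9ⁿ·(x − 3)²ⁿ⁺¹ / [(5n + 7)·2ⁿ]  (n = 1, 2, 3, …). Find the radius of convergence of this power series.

R = √2/3

The ratio of consecutive coefficients is [(5n + 7)/(5(n+1) + 7)] · 9/2 → 9/2.
Successive powers of (x − 3) differ by 2, so the series converges when |x − 3|² · 9/2 < 1, i.e. |x − 3| < √(2/9). So R = √2/3.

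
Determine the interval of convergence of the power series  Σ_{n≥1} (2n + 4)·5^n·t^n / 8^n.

(-8/5, 8/5)

Apply the ratio test: |a_{n+1}| / |a_n| = [(2(n+1) + 4)/(2n + 4)] · 5/8, which tends to 5/8 as n → ∞.
Thus R = 1/(5/8) = 8/5.
Check t = 8/5: the n-th term does not approach 0; divergence by the term test.
When t = -8/5, the terms have absolute value of order n, which does not tend to 0, so the series diverges by the divergence test.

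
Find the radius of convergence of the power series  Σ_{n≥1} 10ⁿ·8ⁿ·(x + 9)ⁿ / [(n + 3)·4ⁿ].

R = 1/20

By the ratio test, |a_{n+1}/a_n| = [(n + 3)/((n+1) + 3)] · 10·8/4 → 20.
Thus R = 1/(20) = 1/20.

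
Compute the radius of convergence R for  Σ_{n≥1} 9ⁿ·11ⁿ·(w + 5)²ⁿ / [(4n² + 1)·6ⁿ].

Ratio test: |a_{n+1}/a_n| = [(4n² + 1)/(4(n+1)² + 1)] · 9·11/6 → 33/2 as n → ∞.
Since the exponent of (w + 5) increases by 2 each term, convergence requires |w + 5|² < 2/33, hence R = √66/33.

R = √66/33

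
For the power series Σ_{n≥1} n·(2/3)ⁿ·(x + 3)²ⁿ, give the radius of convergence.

R = √6/2

Apply the ratio test: |a_{n+1}| / |a_n| = [(n+1)/n] · 2/3, which tends to 2/3 as n → ∞.
Successive powers of (x + 3) differ by 2, so the series converges when |x + 3|² · 2/3 < 1, i.e. |x + 3| < √(3/2). So R = √6/2.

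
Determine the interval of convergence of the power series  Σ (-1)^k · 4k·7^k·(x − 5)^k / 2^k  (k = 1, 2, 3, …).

(33/7, 37/7)

Apply the ratio test: |a_{k+1}| / |a_k| = [4(k+1)/4k] · 7/2, which tends to 7/2 as k → ∞.
The series converges when 7/2 · |x − 5| < 1, giving R = 2/7.
Check x = 37/7: the terms do not tend to 0, so the series diverges.
When x = 33/7, the k-th term does not approach 0; divergence by the term test.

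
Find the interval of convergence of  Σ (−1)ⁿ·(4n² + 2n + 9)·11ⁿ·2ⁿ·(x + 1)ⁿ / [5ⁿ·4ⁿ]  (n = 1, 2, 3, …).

Apply the ratio test: |a_{n+1}| / |a_n| = [(4(n+1)² + 2(n+1) + 9)/(4n² + 2n + 9)] · 11·2/(5·4), which tends to 11/10 as n → ∞.
The series converges when 11/10 · |x + 1| < 1, giving R = 10/11.
When x = -1/11, the terms do not tend to 0, so the series diverges.
Check x = -21/11: the terms do not tend to 0, so the series diverges.

(-21/11, -1/11)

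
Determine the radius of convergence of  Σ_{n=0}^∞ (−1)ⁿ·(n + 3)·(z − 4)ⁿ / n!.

By the ratio test, |a_{n+1}/a_n| = ((n+1) + 3)/(n + 3) · 1/(n+1) → 0.
The ratio tends to 0 regardless of z, hence R = ∞.

R = ∞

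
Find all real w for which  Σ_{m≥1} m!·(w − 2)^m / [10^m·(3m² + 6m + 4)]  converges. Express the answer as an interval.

{2}

Ratio test: |a_{m+1}/a_m| = (m+1) · 1/10 · (3m² + 6m + 4)/(3(m+1)² + 6(m+1) + 4) → ∞ as m → ∞.
Since the ratio → ∞, the series diverges for every w ≠ 2, and R = 0.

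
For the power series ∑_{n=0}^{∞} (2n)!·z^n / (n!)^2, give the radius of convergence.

By the ratio test, |a_{n+1}/a_n| = (2n+1)·(2n+2)/(n+1)² → 4.
The series converges when 4 · |z| < 1, giving R = 1/4.

R = 1/4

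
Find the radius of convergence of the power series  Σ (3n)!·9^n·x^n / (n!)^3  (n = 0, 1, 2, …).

R = 1/243

Ratio test: |a_{n+1}/a_n| = (3n+1)·(3n+2)·(3n+3)/(n+1)³ · 9 → 243 as n → ∞.
Hence the series converges for |x| < 1/(243) = 1/243, so the radius of convergence is 1/243.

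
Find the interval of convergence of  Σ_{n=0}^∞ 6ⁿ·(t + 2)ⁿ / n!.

The ratio of consecutive coefficients is 6 · 1/(n+1) → 0.
Since the limit is 0 < 1 for every t, the series converges on all of ℝ and R = ∞.

(−∞, ∞)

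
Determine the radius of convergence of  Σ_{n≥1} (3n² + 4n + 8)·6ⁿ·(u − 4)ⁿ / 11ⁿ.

R = 11/6

The ratio of consecutive coefficients is [(3(n+1)² + 4(n+1) + 8)/(3n² + 4n + 8)] · 6/11 → 6/11.
The series converges when 6/11 · |u − 4| < 1, giving R = 11/6.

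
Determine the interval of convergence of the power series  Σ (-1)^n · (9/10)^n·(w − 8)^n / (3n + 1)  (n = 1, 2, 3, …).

(62/9, 82/9]

Ratio test: |a_{n+1}/a_n| = [(3n + 1)/(3(n+1) + 1)] · 9/10 → 9/10 as n → ∞.
Hence the series converges for |w − 8| < 1/(9/10) = 10/9, so the radius of convergence is 10/9.
Check w = 82/9: an alternating series whose terms decrease to 0 in absolute value, so it converges by the Leibniz criterion.
When w = 62/9, comparison with the harmonic series Σ 1/n shows the series diverges.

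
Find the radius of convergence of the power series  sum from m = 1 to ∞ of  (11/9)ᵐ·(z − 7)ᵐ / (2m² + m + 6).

The ratio of consecutive coefficients is [(2m² + m + 6)/(2(m+1)² + (m+1) + 6)] · 11/9 → 11/9.
Convergence for |z − 7| · 11/9 < 1, i.e. |z − 7| < 9/11. So R = 9/11.

R = 9/11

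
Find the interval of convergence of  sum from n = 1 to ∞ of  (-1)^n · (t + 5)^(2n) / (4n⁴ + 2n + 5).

[-6, -4]

Ratio test: |a_{n+1}/a_n| = (4n⁴ + 2n + 5)/(4(n+1)⁴ + 2(n+1) + 5) → 1 as n → ∞.
Successive powers of (t + 5) differ by 2, so the series converges when |t + 5|² · 1 < 1, i.e. |t + 5| < √(1) = 1. So R = 1.
Endpoint t = -4: the terms are on the order of 1/n⁴, so the series converges absolutely by comparison with the p-series (p = 4 > 1).
When t = -6, the terms are on the order of 1/n⁴, so the series converges absolutely by comparison with the p-series (p = 4 > 1).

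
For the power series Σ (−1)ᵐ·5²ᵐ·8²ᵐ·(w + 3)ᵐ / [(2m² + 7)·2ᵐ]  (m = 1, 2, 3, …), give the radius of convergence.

R = 1/800

Ratio test: |a_{m+1}/a_m| = [(2m² + 7)/(2(m+1)² + 7)] · 25·64/2 → 800 as m → ∞.
The series converges when 800 · |w + 3| < 1, giving R = 1/800.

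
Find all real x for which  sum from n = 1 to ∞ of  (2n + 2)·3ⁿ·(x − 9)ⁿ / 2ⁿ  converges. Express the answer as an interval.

(25/3, 29/3)

Ratio test: |a_{n+1}/a_n| = [(2(n+1) + 2)/(2n + 2)] · 3/2 → 3/2 as n → ∞.
The series converges when 3/2 · |x − 9| < 1, giving R = 2/3.
Endpoint x = 29/3: the terms have absolute value of order n, which does not tend to 0, so the series diverges by the divergence test.
At x = 25/3: the terms have absolute value of order n, which does not tend to 0, so the series diverges by the divergence test.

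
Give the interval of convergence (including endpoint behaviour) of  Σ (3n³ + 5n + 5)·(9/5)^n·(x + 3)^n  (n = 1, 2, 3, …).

The ratio of consecutive coefficients is [(3(n+1)³ + 5(n+1) + 5)/(3n³ + 5n + 5)] · 9/5 → 9/5.
Thus R = 1/(9/5) = 5/9.
When x = -22/9, the terms have absolute value of order n³, which does not tend to 0, so the series diverges by the divergence test.
At x = -32/9: the terms do not tend to 0, so the series diverges.

(-32/9, -22/9)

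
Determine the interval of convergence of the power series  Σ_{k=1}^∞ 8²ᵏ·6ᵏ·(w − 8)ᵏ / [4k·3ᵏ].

[1023/128, 1025/128)

The ratio of consecutive coefficients is [4k/4(k+1)] · 64·6/3 → 128.
The series converges when 128 · |w − 8| < 1, giving R = 1/128.
When w = 1025/128, the terms are asymptotic to a nonzero constant times 1/k, so the series diverges by limit comparison with Σ 1/k.
Endpoint w = 1023/128: convergence follows from the alternating series test (terms decrease monotonically to 0).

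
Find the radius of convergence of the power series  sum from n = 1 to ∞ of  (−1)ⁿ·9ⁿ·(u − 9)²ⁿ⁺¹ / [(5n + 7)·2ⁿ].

R = √2/3

The ratio of consecutive coefficients is [(5n + 7)/(5(n+1) + 7)] · 9/2 → 9/2.
Writing y = (u − 9)², the series in y has radius 2/9, so |u − 9| < √(2/9) and R = √2/3.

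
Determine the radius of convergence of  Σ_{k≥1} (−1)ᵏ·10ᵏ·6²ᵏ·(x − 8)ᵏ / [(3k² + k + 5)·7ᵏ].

R = 7/360

Ratio test: |a_{k+1}/a_k| = [(3k² + k + 5)/(3(k+1)² + (k+1) + 5)] · 10·36/7 → 360/7 as k → ∞.
Thus R = 1/(360/7) = 7/360.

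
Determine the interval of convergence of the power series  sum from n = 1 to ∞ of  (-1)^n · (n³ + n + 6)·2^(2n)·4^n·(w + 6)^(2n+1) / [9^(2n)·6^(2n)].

(-39/2, 15/2)

Ratio test: |a_{n+1}/a_n| = [((n+1)³ + (n+1) + 6)/(n³ + n + 6)] · 4·4/(81·36) → 4/729 as n → ∞.
Since the exponent of (w + 6) increases by 2 each term, convergence requires |w + 6|² < 729/4, hence R = 27/2.
When w = 15/2, the terms do not tend to 0, so the series diverges.
Check w = -39/2: the n-th term does not approach 0; divergence by the term test.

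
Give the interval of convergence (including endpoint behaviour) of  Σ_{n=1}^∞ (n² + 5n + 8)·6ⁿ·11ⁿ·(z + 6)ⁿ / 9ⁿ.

(-135/22, -129/22)

The ratio of consecutive coefficients is [((n+1)² + 5(n+1) + 8)/(n² + 5n + 8)] · 6·11/9 → 22/3.
Hence the series converges for |z + 6| < 1/(22/3) = 3/22, so the radius of convergence is 3/22.
Check z = -129/22: the terms have absolute value of order n², which does not tend to 0, so the series diverges by the divergence test.
At z = -135/22: the terms have absolute value of order n², which does not tend to 0, so the series diverges by the divergence test.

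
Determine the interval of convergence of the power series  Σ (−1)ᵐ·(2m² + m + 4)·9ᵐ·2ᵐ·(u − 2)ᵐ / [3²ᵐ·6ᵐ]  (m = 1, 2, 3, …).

Ratio test: |a_{m+1}/a_m| = [(2(m+1)² + (m+1) + 4)/(2m² + m + 4)] · 9·2/(9·6) → 1/3 as m → ∞.
The series converges when 1/3 · |u − 2| < 1, giving R = 3.
Check u = 5: the terms have absolute value of order m², which does not tend to 0, so the series diverges by the divergence test.
When u = -1, the m-th term does not approach 0; divergence by the term test.

(-1, 5)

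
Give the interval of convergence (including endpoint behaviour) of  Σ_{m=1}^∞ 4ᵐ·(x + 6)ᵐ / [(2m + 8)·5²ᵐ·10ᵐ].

[-137/2, 113/2)

By the ratio test, |a_{m+1}/a_m| = [(2m + 8)/(2(m+1) + 8)] · 4/(25·10) → 2/125.
Convergence for |x + 6| · 2/125 < 1, i.e. |x + 6| < 125/2. So R = 125/2.
Endpoint x = 113/2: the terms are asymptotic to a nonzero constant times 1/m, so the series diverges by limit comparison with Σ 1/m.
Check x = -137/2: an alternating series whose terms decrease to 0 in absolute value, so it converges by the Leibniz criterion.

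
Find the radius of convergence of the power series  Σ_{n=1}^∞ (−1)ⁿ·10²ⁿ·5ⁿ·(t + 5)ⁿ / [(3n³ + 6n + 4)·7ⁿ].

R = 7/500

Ratio test: |a_{n+1}/a_n| = [(3n³ + 6n + 4)/(3(n+1)³ + 6(n+1) + 4)] · 100·5/7 → 500/7 as n → ∞.
Hence the series converges for |t + 5| < 1/(500/7) = 7/500, so the radius of convergence is 7/500.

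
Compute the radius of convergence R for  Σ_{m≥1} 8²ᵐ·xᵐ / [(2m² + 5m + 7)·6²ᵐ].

R = 9/16

The ratio of consecutive coefficients is [(2m² + 5m + 7)/(2(m+1)² + 5(m+1) + 7)] · 64/36 → 16/9.
Thus R = 1/(16/9) = 9/16.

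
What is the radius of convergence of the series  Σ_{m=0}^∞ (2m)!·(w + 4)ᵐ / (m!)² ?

Apply the ratio test: |a_{m+1}| / |a_m| = (2m+1)·(2m+2)/(m+1)², which tends to 4 as m → ∞.
Hence the series converges for |w + 4| < 1/(4) = 1/4, so the radius of convergence is 1/4.

R = 1/4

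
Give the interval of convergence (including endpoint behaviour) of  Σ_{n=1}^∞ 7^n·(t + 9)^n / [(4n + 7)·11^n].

[-74/7, -52/7)

The ratio of consecutive coefficients is [(4n + 7)/(4(n+1) + 7)] · 7/11 → 7/11.
Convergence for |t + 9| · 7/11 < 1, i.e. |t + 9| < 11/7. So R = 11/7.
At t = -52/7: the terms are asymptotic to a nonzero constant times 1/n, so the series diverges by limit comparison with Σ 1/n.
Endpoint t = -74/7: the terms alternate in sign and decrease monotonically to 0 in absolute value (size ~ c/n), so the alternating series test gives convergence.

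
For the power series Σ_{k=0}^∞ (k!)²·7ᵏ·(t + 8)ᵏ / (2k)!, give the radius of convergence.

The ratio of consecutive coefficients is (k+1)²/[(2k+1)·(2k+2)] · 7 → 7/4.
Convergence for |t + 8| · 7/4 < 1, i.e. |t + 8| < 4/7. So R = 4/7.

R = 4/7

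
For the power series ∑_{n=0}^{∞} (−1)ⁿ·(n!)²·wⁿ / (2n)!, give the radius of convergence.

By the ratio test, |a_{n+1}/a_n| = (n+1)²/[(2n+1)·(2n+2)] → 1/4.
Thus R = 1/(1/4) = 4.

R = 4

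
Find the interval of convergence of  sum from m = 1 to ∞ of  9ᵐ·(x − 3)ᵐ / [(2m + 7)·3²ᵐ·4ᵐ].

[-1, 7)

By the ratio test, |a_{m+1}/a_m| = [(2m + 7)/(2(m+1) + 7)] · 9/(9·4) → 1/4.
Thus R = 1/(1/4) = 4.
Check x = 7: the terms are asymptotic to a nonzero constant times 1/m, so the series diverges by limit comparison with Σ 1/m.
Check x = -1: an alternating series whose terms decrease to 0 in absolute value, so it converges by the Leibniz criterion.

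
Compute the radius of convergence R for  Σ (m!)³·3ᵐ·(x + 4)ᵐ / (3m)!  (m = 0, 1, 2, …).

R = 9

By the ratio test, |a_{m+1}/a_m| = (m+1)³/[(3m+1)·(3m+2)·(3m+3)] · 3 → 1/9.
Hence the series converges for |x + 4| < 1/(1/9) = 9, so the radius of convergence is 9.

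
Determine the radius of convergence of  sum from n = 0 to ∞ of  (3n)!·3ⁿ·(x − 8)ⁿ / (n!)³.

The ratio of consecutive coefficients is (3n+1)·(3n+2)·(3n+3)/(n+1)³ · 3 → 81.
Hence the series converges for |x − 8| < 1/(81) = 1/81, so the radius of convergence is 1/81.

R = 1/81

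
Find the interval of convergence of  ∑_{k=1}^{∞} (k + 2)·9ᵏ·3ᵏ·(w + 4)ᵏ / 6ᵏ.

(-38/9, -34/9)

Ratio test: |a_{k+1}/a_k| = [((k+1) + 2)/(k + 2)] · 9·3/6 → 9/2 as k → ∞.
Hence the series converges for |w + 4| < 1/(9/2) = 2/9, so the radius of convergence is 2/9.
At w = -34/9: the k-th term does not approach 0; divergence by the term test.
Check w = -38/9: the k-th term does not approach 0; divergence by the term test.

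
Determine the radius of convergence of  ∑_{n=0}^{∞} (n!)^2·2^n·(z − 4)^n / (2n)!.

By the ratio test, |a_{n+1}/a_n| = (n+1)²/[(2n+1)·(2n+2)] · 2 → 1/2.
The series converges when 1/2 · |z − 4| < 1, giving R = 2.

R = 2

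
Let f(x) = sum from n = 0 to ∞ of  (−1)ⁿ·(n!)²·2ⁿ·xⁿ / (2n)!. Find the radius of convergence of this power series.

By the ratio test, |a_{n+1}/a_n| = (n+1)²/[(2n+1)·(2n+2)] · 2 → 1/2.
The series converges when 1/2 · |x| < 1, giving R = 2.

R = 2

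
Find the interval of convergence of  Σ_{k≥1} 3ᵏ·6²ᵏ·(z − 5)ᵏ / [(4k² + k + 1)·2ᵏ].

[269/54, 271/54]

By the ratio test, |a_{k+1}/a_k| = [(4k² + k + 1)/(4(k+1)² + (k+1) + 1)] · 3·36/2 → 54.
The series converges when 54 · |z − 5| < 1, giving R = 1/54.
Check z = 271/54: the series is dominated by a constant times Σ 1/k², which converges (p = 2 > 1).
Endpoint z = 269/54: the series is dominated by a constant times Σ 1/k², which converges (p = 2 > 1).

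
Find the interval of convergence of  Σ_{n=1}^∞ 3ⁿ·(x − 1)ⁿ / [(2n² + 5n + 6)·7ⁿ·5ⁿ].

Apply the ratio test: |a_{n+1}| / |a_n| = [(2n² + 5n + 6)/(2(n+1)² + 5(n+1) + 6)] · 3/(7·5), which tends to 3/35 as n → ∞.
Convergence for |x − 1| · 3/35 < 1, i.e. |x − 1| < 35/3. So R = 35/3.
Endpoint x = 38/3: the series is dominated by a constant times Σ 1/n², which converges (p = 2 > 1).
At x = -32/3: the series is dominated by a constant times Σ 1/n², which converges (p = 2 > 1).

[-32/3, 38/3]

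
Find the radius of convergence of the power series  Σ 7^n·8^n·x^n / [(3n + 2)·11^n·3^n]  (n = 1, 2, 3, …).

R = 33/56

By the ratio test, |a_{n+1}/a_n| = [(3n + 2)/(3(n+1) + 2)] · 7·8/(11·3) → 56/33.
Convergence for |x| · 56/33 < 1, i.e. |x| < 33/56. So R = 33/56.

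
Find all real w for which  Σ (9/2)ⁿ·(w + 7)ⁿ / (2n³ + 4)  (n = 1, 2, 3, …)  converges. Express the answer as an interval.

Ratio test: |a_{n+1}/a_n| = [(2n³ + 4)/(2(n+1)³ + 4)] · 9/2 → 9/2 as n → ∞.
Hence the series converges for |w + 7| < 1/(9/2) = 2/9, so the radius of convergence is 2/9.
At w = -61/9: absolute convergence follows by limit comparison with Σ 1/n³.
Endpoint w = -65/9: absolute convergence follows by limit comparison with Σ 1/n³.

[-65/9, -61/9]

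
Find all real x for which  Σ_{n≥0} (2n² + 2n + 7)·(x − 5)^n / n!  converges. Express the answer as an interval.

The ratio of consecutive coefficients is (2(n+1)² + 2(n+1) + 7)/(2n² + 2n + 7) · 1/(n+1) → 0.
The limit is 0, so the series converges for all x; R = ∞.

(−∞, ∞)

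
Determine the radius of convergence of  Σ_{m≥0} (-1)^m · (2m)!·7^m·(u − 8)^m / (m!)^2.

By the ratio test, |a_{m+1}/a_m| = (2m+1)·(2m+2)/(m+1)² · 7 → 28.
The series converges when 28 · |u − 8| < 1, giving R = 1/28.

R = 1/28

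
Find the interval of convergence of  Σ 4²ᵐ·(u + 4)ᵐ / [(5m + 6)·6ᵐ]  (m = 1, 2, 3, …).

Ratio test: |a_{m+1}/a_m| = [(5m + 6)/(5(m+1) + 6)] · 16/6 → 8/3 as m → ∞.
Convergence for |u + 4| · 8/3 < 1, i.e. |u + 4| < 3/8. So R = 3/8.
Endpoint u = -29/8: comparison with the harmonic series Σ 1/m shows the series diverges.
At u = -35/8: convergence follows from the alternating series test (terms decrease monotonically to 0).

[-35/8, -29/8)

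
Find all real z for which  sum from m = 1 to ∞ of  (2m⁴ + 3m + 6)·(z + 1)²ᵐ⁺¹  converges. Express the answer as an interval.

The ratio of consecutive coefficients is (2(m+1)⁴ + 3(m+1) + 6)/(2m⁴ + 3m + 6) → 1.
Successive powers of (z + 1) differ by 2, so the series converges when |z + 1|² · 1 < 1, i.e. |z + 1| < √(1) = 1. So R = 1.
Endpoint z = 0: the terms do not tend to 0, so the series diverges.
When z = -2, the m-th term does not approach 0; divergence by the term test.

(-2, 0)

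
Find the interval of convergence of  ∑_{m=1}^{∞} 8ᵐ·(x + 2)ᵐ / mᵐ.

Applying the root test, |a_m|^(1/m) = 8/m → 0.
The limit is 0 for every x, so R = ∞.

(−∞, ∞)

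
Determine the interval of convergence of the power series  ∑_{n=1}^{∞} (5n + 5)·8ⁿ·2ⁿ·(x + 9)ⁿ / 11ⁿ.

Ratio test: |a_{n+1}/a_n| = [(5(n+1) + 5)/(5n + 5)] · 8·2/11 → 16/11 as n → ∞.
Hence the series converges for |x + 9| < 1/(16/11) = 11/16, so the radius of convergence is 11/16.
Check x = -133/16: the n-th term does not approach 0; divergence by the term test.
Endpoint x = -155/16: the n-th term does not approach 0; divergence by the term test.

(-155/16, -133/16)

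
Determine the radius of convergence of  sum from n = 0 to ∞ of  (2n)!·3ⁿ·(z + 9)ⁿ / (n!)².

R = 1/12

Ratio test: |a_{n+1}/a_n| = (2n+1)·(2n+2)/(n+1)² · 3 → 12 as n → ∞.
The series converges when 12 · |z + 9| < 1, giving R = 1/12.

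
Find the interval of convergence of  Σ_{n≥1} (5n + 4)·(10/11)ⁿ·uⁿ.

(-11/10, 11/10)

The ratio of consecutive coefficients is [(5(n+1) + 4)/(5n + 4)] · 10/11 → 10/11.
Convergence for |u| · 10/11 < 1, i.e. |u| < 11/10. So R = 11/10.
Check u = 11/10: the terms have absolute value of order n, which does not tend to 0, so the series diverges by the divergence test.
At u = -11/10: the terms do not tend to 0, so the series diverges.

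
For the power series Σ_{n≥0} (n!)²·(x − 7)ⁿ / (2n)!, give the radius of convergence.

Apply the ratio test: |a_{n+1}| / |a_n| = (n+1)²/[(2n+1)·(2n+2)], which tends to 1/4 as n → ∞.
The series converges when 1/4 · |x − 7| < 1, giving R = 4.

R = 4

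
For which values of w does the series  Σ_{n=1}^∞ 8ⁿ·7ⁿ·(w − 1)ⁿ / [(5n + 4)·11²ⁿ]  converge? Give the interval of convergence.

[-65/56, 177/56)

The ratio of consecutive coefficients is [(5n + 4)/(5(n+1) + 4)] · 8·7/121 → 56/121.
Convergence for |w − 1| · 56/121 < 1, i.e. |w − 1| < 121/56. So R = 121/56.
When w = 177/56, comparison with the harmonic series Σ 1/n shows the series diverges.
Endpoint w = -65/56: an alternating series whose terms decrease to 0 in absolute value, so it converges by the Leibniz criterion.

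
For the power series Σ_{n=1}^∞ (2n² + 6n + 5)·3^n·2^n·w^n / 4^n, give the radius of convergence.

By the ratio test, |a_{n+1}/a_n| = [(2(n+1)² + 6(n+1) + 5)/(2n² + 6n + 5)] · 3·2/4 → 3/2.
Hence the series converges for |w| < 1/(3/2) = 2/3, so the radius of convergence is 2/3.

R = 2/3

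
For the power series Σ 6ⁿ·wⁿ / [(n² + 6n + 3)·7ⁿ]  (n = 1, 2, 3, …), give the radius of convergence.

R = 7/6

By the ratio test, |a_{n+1}/a_n| = [(n² + 6n + 3)/((n+1)² + 6(n+1) + 3)] · 6/7 → 6/7.
Hence the series converges for |w| < 1/(6/7) = 7/6, so the radius of convergence is 7/6.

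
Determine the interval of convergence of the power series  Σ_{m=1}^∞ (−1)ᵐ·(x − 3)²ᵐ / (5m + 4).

Apply the ratio test: |a_{m+1}| / |a_m| = (5m + 4)/(5(m+1) + 4), which tends to 1 as m → ∞.
Successive powers of (x − 3) differ by 2, so the series converges when |x − 3|² · 1 < 1, i.e. |x − 3| < √(1) = 1. So R = 1.
When x = 4, the terms alternate in sign and decrease monotonically to 0 in absolute value (size ~ c/m), so the alternating series test gives convergence.
At x = 2: the terms alternate in sign and decrease monotonically to 0 in absolute value (size ~ c/m), so the alternating series test gives convergence.

[2, 4]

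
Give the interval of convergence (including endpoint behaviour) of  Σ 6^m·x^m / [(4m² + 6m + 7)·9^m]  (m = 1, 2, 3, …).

[-3/2, 3/2]

Ratio test: |a_{m+1}/a_m| = [(4m² + 6m + 7)/(4(m+1)² + 6(m+1) + 7)] · 6/9 → 2/3 as m → ∞.
Thus R = 1/(2/3) = 3/2.
Check x = 3/2: the series is dominated by a constant times Σ 1/m², which converges (p = 2 > 1).
When x = -3/2, absolute convergence follows by limit comparison with Σ 1/m².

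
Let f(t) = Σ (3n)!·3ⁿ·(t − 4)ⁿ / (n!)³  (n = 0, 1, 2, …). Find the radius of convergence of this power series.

By the ratio test, |a_{n+1}/a_n| = (3n+1)·(3n+2)·(3n+3)/(n+1)³ · 3 → 81.
The series converges when 81 · |t − 4| < 1, giving R = 1/81.

R = 1/81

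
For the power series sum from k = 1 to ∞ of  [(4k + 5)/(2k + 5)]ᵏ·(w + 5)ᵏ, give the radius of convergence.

Applying the root test, |a_k|^(1/k) = (4k + 5)/(2k + 5) → 2.
The series converges when 2 · |w + 5| < 1, giving R = 1/2.

R = 1/2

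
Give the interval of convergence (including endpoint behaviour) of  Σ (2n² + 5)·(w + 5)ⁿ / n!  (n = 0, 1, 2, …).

Ratio test: |a_{n+1}/a_n| = (2(n+1)² + 5)/(2n² + 5) · 1/(n+1) → 0 as n → ∞.
Since the limit is 0 < 1 for every w, the series converges on all of ℝ and R = ∞.

(−∞, ∞)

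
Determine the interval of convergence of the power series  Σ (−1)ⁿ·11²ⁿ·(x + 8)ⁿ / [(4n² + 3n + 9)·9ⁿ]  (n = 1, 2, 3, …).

[-977/121, -959/121]

The ratio of consecutive coefficients is [(4n² + 3n + 9)/(4(n+1)² + 3(n+1) + 9)] · 121/9 → 121/9.
Convergence for |x + 8| · 121/9 < 1, i.e. |x + 8| < 9/121. So R = 9/121.
When x = -959/121, absolute convergence follows by limit comparison with Σ 1/n².
When x = -977/121, absolute convergence follows by limit comparison with Σ 1/n².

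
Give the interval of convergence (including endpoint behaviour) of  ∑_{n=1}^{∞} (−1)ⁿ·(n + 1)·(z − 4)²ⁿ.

(3, 5)

The ratio of consecutive coefficients is ((n+1) + 1)/(n + 1) → 1.
Successive powers of (z − 4) differ by 2, so the series converges when |z − 4|² · 1 < 1, i.e. |z − 4| < √(1) = 1. So R = 1.
Endpoint z = 5: the terms have absolute value of order n, which does not tend to 0, so the series diverges by the divergence test.
When z = 3, the n-th term does not approach 0; divergence by the term test.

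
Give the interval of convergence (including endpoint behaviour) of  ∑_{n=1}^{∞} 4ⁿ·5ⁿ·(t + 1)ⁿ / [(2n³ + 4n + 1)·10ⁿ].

The ratio of consecutive coefficients is [(2n³ + 4n + 1)/(2(n+1)³ + 4(n+1) + 1)] · 4·5/10 → 2.
The series converges when 2 · |t + 1| < 1, giving R = 1/2.
At t = -1/2: the series is dominated by a constant times Σ 1/n³, which converges (p = 3 > 1).
Check t = -3/2: the terms are on the order of 1/n³, so the series converges absolutely by comparison with the p-series (p = 3 > 1).

[-3/2, -1/2]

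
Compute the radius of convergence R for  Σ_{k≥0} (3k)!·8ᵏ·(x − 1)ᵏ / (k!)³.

R = 1/216

Apply the ratio test: |a_{k+1}| / |a_k| = (3k+1)·(3k+2)·(3k+3)/(k+1)³ · 8, which tends to 216 as k → ∞.
The series converges when 216 · |x − 1| < 1, giving R = 1/216.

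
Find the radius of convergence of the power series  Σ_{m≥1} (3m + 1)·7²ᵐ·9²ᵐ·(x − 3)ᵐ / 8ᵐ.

R = 8/3969

Apply the ratio test: |a_{m+1}| / |a_m| = [(3(m+1) + 1)/(3m + 1)] · 49·81/8, which tends to 3969/8 as m → ∞.
Thus R = 1/(3969/8) = 8/3969.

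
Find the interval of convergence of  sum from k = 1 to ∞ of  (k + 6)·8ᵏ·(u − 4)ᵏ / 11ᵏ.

Ratio test: |a_{k+1}/a_k| = [((k+1) + 6)/(k + 6)] · 8/11 → 8/11 as k → ∞.
Hence the series converges for |u − 4| < 1/(8/11) = 11/8, so the radius of convergence is 11/8.
Endpoint u = 43/8: the k-th term does not approach 0; divergence by the term test.
Check u = 21/8: the terms do not tend to 0, so the series diverges.

(21/8, 43/8)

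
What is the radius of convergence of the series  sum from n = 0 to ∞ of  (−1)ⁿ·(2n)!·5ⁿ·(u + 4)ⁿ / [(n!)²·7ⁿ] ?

By the ratio test, |a_{n+1}/a_n| = (2n+1)·(2n+2)/(n+1)² · 5/7 → 20/7.
Hence the series converges for |u + 4| < 1/(20/7) = 7/20, so the radius of convergence is 7/20.

R = 7/20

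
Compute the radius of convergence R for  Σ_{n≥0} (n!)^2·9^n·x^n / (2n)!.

R = 4/9

By the ratio test, |a_{n+1}/a_n| = (n+1)²/[(2n+1)·(2n+2)] · 9 → 9/4.
Convergence for |x| · 9/4 < 1, i.e. |x| < 4/9. So R = 4/9.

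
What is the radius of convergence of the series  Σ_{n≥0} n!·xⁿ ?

Ratio test: |a_{n+1}/a_n| = (n+1) → ∞ as n → ∞.
The terms grow without bound for any x ≠ 0, so R = 0 (convergence only at x = 0).

R = 0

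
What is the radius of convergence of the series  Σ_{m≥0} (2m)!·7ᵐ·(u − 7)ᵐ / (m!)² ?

R = 1/28

Apply the ratio test: |a_{m+1}| / |a_m| = (2m+1)·(2m+2)/(m+1)² · 7, which tends to 28 as m → ∞.
The series converges when 28 · |u − 7| < 1, giving R = 1/28.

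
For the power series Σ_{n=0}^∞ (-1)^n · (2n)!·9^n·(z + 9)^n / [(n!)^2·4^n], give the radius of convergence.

By the ratio test, |a_{n+1}/a_n| = (2n+1)·(2n+2)/(n+1)² · 9/4 → 9.
The series converges when 9 · |z + 9| < 1, giving R = 1/9.

R = 1/9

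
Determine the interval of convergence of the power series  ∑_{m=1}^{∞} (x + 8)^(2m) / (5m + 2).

(-9, -7)

The ratio of consecutive coefficients is (5m + 2)/(5(m+1) + 2) → 1.
Successive powers of (x + 8) differ by 2, so the series converges when |x + 8|² · 1 < 1, i.e. |x + 8| < √(1) = 1. So R = 1.
When x = -7, comparison with the harmonic series Σ 1/m shows the series diverges.
Endpoint x = -9: the terms behave like c/m; limit comparison with the harmonic series gives divergence.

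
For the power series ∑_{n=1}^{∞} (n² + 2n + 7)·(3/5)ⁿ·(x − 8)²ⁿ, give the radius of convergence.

R = √15/3

Apply the ratio test: |a_{n+1}| / |a_n| = [((n+1)² + 2(n+1) + 7)/(n² + 2n + 7)] · 3/5, which tends to 3/5 as n → ∞.
Successive powers of (x − 8) differ by 2, so the series converges when |x − 8|² · 3/5 < 1, i.e. |x − 8| < √(5/3). So R = √15/3.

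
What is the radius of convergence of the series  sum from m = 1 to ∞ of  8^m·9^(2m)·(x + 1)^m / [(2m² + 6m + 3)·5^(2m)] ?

R = 25/648

The ratio of consecutive coefficients is [(2m² + 6m + 3)/(2(m+1)² + 6(m+1) + 3)] · 8·81/25 → 648/25.
The series converges when 648/25 · |x + 1| < 1, giving R = 25/648.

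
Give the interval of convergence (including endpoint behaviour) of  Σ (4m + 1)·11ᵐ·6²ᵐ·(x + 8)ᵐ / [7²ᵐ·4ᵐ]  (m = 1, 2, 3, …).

Ratio test: |a_{m+1}/a_m| = [(4(m+1) + 1)/(4m + 1)] · 11·36/(49·4) → 99/49 as m → ∞.
Hence the series converges for |x + 8| < 1/(99/49) = 49/99, so the radius of convergence is 49/99.
Endpoint x = -743/99: the terms do not tend to 0, so the series diverges.
At x = -841/99: the terms do not tend to 0, so the series diverges.

(-841/99, -743/99)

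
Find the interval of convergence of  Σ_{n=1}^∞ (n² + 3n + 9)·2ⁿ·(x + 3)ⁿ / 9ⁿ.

(-15/2, 3/2)

By the ratio test, |a_{n+1}/a_n| = [((n+1)² + 3(n+1) + 9)/(n² + 3n + 9)] · 2/9 → 2/9.
Thus R = 1/(2/9) = 9/2.
At x = 3/2: the terms have absolute value of order n², which does not tend to 0, so the series diverges by the divergence test.
At x = -15/2: the terms do not tend to 0, so the series diverges.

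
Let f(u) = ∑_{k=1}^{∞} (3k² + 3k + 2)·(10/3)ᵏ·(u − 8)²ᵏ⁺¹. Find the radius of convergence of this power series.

R = √30/10

Apply the ratio test: |a_{k+1}| / |a_k| = [(3(k+1)² + 3(k+1) + 2)/(3k² + 3k + 2)] · 10/3, which tends to 10/3 as k → ∞.
Writing y = (u − 8)², the series in y has radius 3/10, so |u − 8| < √(3/10) and R = √30/10.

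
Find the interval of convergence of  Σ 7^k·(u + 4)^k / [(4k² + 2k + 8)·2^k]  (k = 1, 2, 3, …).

[-30/7, -26/7]

Apply the ratio test: |a_{k+1}| / |a_k| = [(4k² + 2k + 8)/(4(k+1)² + 2(k+1) + 8)] · 7/2, which tends to 7/2 as k → ∞.
Hence the series converges for |u + 4| < 1/(7/2) = 2/7, so the radius of convergence is 2/7.
Check u = -26/7: absolute convergence follows by limit comparison with Σ 1/k².
Endpoint u = -30/7: absolute convergence follows by limit comparison with Σ 1/k².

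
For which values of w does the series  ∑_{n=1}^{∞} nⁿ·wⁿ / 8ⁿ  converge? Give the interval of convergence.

Applying the root test, |a_n|^(1/n) = n/8 → ∞.
The root grows without bound, so R = 0 (convergence only at w = 0).

{0}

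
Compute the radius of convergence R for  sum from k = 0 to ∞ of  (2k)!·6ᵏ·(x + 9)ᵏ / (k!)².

R = 1/24

By the ratio test, |a_{k+1}/a_k| = (2k+1)·(2k+2)/(k+1)² · 6 → 24.
Hence the series converges for |x + 9| < 1/(24) = 1/24, so the radius of convergence is 1/24.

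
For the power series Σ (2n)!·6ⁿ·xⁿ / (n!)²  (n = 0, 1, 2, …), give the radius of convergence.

R = 1/24

Ratio test: |a_{n+1}/a_n| = (2n+1)·(2n+2)/(n+1)² · 6 → 24 as n → ∞.
The series converges when 24 · |x| < 1, giving R = 1/24.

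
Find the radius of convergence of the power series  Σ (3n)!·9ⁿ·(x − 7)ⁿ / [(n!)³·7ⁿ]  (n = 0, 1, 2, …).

R = 7/243

By the ratio test, |a_{n+1}/a_n| = (3n+1)·(3n+2)·(3n+3)/(n+1)³ · 9/7 → 243/7.
Convergence for |x − 7| · 243/7 < 1, i.e. |x − 7| < 7/243. So R = 7/243.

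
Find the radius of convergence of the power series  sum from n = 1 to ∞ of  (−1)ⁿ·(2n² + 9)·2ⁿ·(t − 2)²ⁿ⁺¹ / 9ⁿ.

R = 3√2/2

By the ratio test, |a_{n+1}/a_n| = [(2(n+1)² + 9)/(2n² + 9)] · 2/9 → 2/9.
Writing y = (t − 2)², the series in y has radius 9/2, so |t − 2| < √(9/2) and R = 3√2/2.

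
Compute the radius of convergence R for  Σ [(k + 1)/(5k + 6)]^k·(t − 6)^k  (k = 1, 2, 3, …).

R = 5

By the Cauchy root test, |a_k|^(1/k) = (k + 1)/(5k + 6) → 1/5.
The series converges when 1/5 · |t − 6| < 1, giving R = 5.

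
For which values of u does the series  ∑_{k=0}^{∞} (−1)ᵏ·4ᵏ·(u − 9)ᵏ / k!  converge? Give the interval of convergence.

(−∞, ∞)

Apply the ratio test: |a_{k+1}| / |a_k| = 4 · 1/(k+1), which tends to 0 as k → ∞.
The limit is 0, so the series converges for all u; R = ∞.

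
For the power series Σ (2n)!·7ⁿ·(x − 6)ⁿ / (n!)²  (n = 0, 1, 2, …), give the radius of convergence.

R = 1/28

Ratio test: |a_{n+1}/a_n| = (2n+1)·(2n+2)/(n+1)² · 7 → 28 as n → ∞.
Hence the series converges for |x − 6| < 1/(28) = 1/28, so the radius of convergence is 1/28.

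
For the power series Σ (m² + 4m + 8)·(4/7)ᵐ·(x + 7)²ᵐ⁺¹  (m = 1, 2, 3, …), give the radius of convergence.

R = √7/2

Ratio test: |a_{m+1}/a_m| = [((m+1)² + 4(m+1) + 8)/(m² + 4m + 8)] · 4/7 → 4/7 as m → ∞.
Since the exponent of (x + 7) increases by 2 each term, convergence requires |x + 7|² < 7/4, hence R = √7/2.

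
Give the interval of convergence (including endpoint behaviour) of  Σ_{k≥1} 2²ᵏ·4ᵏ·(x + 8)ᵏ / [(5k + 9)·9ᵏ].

The ratio of consecutive coefficients is [(5k + 9)/(5(k+1) + 9)] · 4·4/9 → 16/9.
Convergence for |x + 8| · 16/9 < 1, i.e. |x + 8| < 9/16. So R = 9/16.
Check x = -119/16: the terms are asymptotic to a nonzero constant times 1/k, so the series diverges by limit comparison with Σ 1/k.
At x = -137/16: the terms alternate in sign and decrease monotonically to 0 in absolute value (size ~ c/k), so the alternating series test gives convergence.

[-137/16, -119/16)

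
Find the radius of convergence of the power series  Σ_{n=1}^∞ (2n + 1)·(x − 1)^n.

R = 1

Apply the ratio test: |a_{n+1}| / |a_n| = (2(n+1) + 1)/(2n + 1), which tends to 1 as n → ∞.
Convergence for |x − 1| < 1, so R = 1.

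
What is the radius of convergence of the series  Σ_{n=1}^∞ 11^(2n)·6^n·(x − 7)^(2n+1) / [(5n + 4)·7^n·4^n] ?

Apply the ratio test: |a_{n+1}| / |a_n| = [(5n + 4)/(5(n+1) + 4)] · 121·6/(7·4), which tends to 363/14 as n → ∞.
Successive powers of (x − 7) differ by 2, so the series converges when |x − 7|² · 363/14 < 1, i.e. |x − 7| < √(14/363). So R = √42/33.

R = √42/33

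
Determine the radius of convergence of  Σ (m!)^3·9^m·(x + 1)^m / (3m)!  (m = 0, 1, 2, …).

R = 3

Ratio test: |a_{m+1}/a_m| = (m+1)³/[(3m+1)·(3m+2)·(3m+3)] · 9 → 1/3 as m → ∞.
Thus R = 1/(1/3) = 3.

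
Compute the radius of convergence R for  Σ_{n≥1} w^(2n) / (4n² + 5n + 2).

R = 1

The ratio of consecutive coefficients is (4n² + 5n + 2)/(4(n+1)² + 5(n+1) + 2) → 1.
Successive powers of w differ by 2, so the series converges when |w|² · 1 < 1, i.e. |w| < √(1) = 1. So R = 1.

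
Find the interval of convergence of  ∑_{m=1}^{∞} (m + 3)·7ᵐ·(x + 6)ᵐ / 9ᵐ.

Ratio test: |a_{m+1}/a_m| = [((m+1) + 3)/(m + 3)] · 7/9 → 7/9 as m → ∞.
Hence the series converges for |x + 6| < 1/(7/9) = 9/7, so the radius of convergence is 9/7.
When x = -33/7, the terms do not tend to 0, so the series diverges.
At x = -51/7: the terms do not tend to 0, so the series diverges.

(-51/7, -33/7)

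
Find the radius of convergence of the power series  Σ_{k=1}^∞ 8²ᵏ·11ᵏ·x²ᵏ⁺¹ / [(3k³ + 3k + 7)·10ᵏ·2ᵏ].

R = √55/44

Ratio test: |a_{k+1}/a_k| = [(3k³ + 3k + 7)/(3(k+1)³ + 3(k+1) + 7)] · 64·11/(10·2) → 176/5 as k → ∞.
Successive powers of x differ by 2, so the series converges when |x|² · 176/5 < 1, i.e. |x| < √(5/176). So R = √55/44.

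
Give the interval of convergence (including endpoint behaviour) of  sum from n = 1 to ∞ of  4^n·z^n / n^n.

(−∞, ∞)

Root test: |a_n|^(1/n) = 4/n → 0.
Since the n-th root of |a_n| tends to 0, the series converges for all real z; R = ∞.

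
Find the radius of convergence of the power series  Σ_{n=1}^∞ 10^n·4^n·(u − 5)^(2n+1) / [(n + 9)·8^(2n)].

R = 2√10/5

The ratio of consecutive coefficients is [(n + 9)/((n+1) + 9)] · 10·4/64 → 5/8.
Successive powers of (u − 5) differ by 2, so the series converges when |u − 5|² · 5/8 < 1, i.e. |u − 5| < √(8/5). So R = 2√10/5.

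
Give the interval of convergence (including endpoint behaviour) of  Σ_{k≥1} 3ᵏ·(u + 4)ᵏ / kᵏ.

Applying the root test, |a_k|^(1/k) = 3/k → 0.
The limit is 0 for every u, so R = ∞.

(−∞, ∞)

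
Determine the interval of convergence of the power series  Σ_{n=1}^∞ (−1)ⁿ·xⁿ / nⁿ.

Root test: |a_n|^(1/n) = 1/n → 0.
Since the n-th root of |a_n| tends to 0, the series converges for all real x; R = ∞.

(−∞, ∞)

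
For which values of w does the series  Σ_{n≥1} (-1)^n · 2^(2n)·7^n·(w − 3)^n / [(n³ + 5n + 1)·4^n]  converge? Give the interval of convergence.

[20/7, 22/7]

The ratio of consecutive coefficients is [(n³ + 5n + 1)/((n+1)³ + 5(n+1) + 1)] · 4·7/4 → 7.
Thus R = 1/(7) = 1/7.
At w = 22/7: absolute convergence follows by limit comparison with Σ 1/n³.
When w = 20/7, absolute convergence follows by limit comparison with Σ 1/n³.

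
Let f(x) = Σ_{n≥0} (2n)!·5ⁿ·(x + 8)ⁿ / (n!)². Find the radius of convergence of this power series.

R = 1/20

The ratio of consecutive coefficients is (2n+1)·(2n+2)/(n+1)² · 5 → 20.
Thus R = 1/(20) = 1/20.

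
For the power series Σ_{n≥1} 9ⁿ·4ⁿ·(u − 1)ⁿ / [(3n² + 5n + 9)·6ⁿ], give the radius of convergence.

R = 1/6

The ratio of consecutive coefficients is [(3n² + 5n + 9)/(3(n+1)² + 5(n+1) + 9)] · 9·4/6 → 6.
Thus R = 1/(6) = 1/6.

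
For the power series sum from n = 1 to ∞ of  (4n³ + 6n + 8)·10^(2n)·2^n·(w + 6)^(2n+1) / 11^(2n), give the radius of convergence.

R = 11√2/20

The ratio of consecutive coefficients is [(4(n+1)³ + 6(n+1) + 8)/(4n³ + 6n + 8)] · 100·2/121 → 200/121.
Since the exponent of (w + 6) increases by 2 each term, convergence requires |w + 6|² < 121/200, hence R = 11√2/20.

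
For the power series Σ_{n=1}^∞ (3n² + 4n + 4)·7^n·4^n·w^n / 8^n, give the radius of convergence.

R = 2/7

The ratio of consecutive coefficients is [(3(n+1)² + 4(n+1) + 4)/(3n² + 4n + 4)] · 7·4/8 → 7/2.
Convergence for |w| · 7/2 < 1, i.e. |w| < 2/7. So R = 2/7.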